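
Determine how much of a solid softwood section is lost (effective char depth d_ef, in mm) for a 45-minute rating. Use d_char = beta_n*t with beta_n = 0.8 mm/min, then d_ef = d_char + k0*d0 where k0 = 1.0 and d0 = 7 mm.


d_char = 0.8 * 45 = 36 mm
d_ef = 36 + 1.0*7 = 43 mm

43 mm


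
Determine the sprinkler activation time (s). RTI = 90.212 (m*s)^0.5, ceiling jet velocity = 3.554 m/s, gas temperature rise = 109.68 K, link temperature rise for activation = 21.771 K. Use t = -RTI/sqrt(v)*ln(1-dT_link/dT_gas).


dT_link/dT_gas = 0.19850
ln(1 - 0.19850) = -0.22126
t = -90.212 / sqrt(3.554) * -0.22126 = 10.588 s

10.588 s


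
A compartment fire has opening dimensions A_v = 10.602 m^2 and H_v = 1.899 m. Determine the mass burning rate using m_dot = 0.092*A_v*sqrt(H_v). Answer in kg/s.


sqrt(H_v) = 1.3780
m_dot = 0.092 * 10.602 * 1.3780 = 1.3441 kg/s

1.3441 kg/s


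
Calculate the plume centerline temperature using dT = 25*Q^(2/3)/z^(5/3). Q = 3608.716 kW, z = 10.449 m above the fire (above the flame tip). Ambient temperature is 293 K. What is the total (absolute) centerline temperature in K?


Q^(2/3) = 235.27
z^(5/3) = 49.941
dT = 25 * 235.27 / 49.941 = 117.77 K
T = 293 + 117.77 = 410.77 K

410.77 K


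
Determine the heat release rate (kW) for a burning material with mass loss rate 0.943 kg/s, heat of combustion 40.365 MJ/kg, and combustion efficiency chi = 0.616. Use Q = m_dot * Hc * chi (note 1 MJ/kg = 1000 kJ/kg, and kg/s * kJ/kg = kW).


Hc = 40.365 MJ/kg = 40.365 * 1000 kJ/kg = 40365 kJ/kg
Q = 0.943 kg/s * 40365 kJ/kg * 0.616 = 23448 kW

23448 kW


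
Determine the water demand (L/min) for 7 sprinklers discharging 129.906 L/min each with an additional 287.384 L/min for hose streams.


Sprinkler demand = 7 * 129.906 = 909.342 L/min
Total = 909.342 + 287.384 = 1196.726 L/min

1196.726 L/min


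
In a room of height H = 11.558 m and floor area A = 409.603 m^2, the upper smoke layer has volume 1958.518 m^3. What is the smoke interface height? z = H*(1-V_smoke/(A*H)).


V/(A*H) = 0.41370
1 - 0.41370 = 0.58630
z = 11.558 * 0.58630 = 6.7765 m

6.7765 m


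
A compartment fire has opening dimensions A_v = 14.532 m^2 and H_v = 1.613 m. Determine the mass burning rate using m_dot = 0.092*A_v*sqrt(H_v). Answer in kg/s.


sqrt(H_v) = 1.2700
m_dot = 0.092 * 14.532 * 1.2700 = 1.6980 kg/s

1.6980 kg/s


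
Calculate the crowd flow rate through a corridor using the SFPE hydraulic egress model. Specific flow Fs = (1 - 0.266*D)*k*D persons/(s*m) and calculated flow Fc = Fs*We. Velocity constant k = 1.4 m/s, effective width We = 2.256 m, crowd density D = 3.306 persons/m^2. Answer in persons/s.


1 - 0.266*D = 1 - 0.266*3.306 = 0.12060
Fs = 0.12060 * 1.4 * 3.306 = 0.55820 persons/(s*m)
Fc = 0.55820 * 2.256 = 1.2593 persons/s

1.2593 persons/s


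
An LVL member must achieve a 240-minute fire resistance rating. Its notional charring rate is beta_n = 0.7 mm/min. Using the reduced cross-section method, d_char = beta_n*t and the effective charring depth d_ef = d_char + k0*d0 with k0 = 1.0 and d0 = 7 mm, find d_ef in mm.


d_char = 0.7 * 240 = 168 mm
d_ef = 168 + 1.0*7 = 175 mm

175 mm


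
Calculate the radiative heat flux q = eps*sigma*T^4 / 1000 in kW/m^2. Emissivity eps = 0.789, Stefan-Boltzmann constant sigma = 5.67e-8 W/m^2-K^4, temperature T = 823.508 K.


T^4 = 4.5991e+11
q = 0.789 * 5.67e-8 * 4.5991e+11 / 1000 = 20.575 kW/m^2

20.575 kW/m^2


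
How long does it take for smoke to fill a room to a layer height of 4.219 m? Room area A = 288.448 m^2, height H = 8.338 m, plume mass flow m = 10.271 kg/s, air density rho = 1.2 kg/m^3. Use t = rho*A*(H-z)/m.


H - z = 4.119 m
t = 1.2 * 288.448 * 4.119 / 10.271 = 138.81 s

138.81 s


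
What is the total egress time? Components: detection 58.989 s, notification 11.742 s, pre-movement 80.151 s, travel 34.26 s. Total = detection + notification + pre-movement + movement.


Total = 58.989 + 11.742 + 80.151 + 34.26 = 185.142 s

185.142 s


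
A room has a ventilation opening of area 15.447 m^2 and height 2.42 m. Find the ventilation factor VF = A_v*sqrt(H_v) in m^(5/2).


sqrt(H_v) = 1.5556
VF = 15.447 * 1.5556 = 24.030 m^(5/2)

24.030 m^(5/2)


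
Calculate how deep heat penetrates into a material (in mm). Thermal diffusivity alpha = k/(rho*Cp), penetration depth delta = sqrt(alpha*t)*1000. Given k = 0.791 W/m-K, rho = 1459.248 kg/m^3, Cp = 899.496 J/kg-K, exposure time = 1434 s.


alpha = 0.791 / (1459.248 * 899.496) = 6.0263e-07 m^2/s
alpha * t = 0.00086417
delta = sqrt(0.00086417) * 1000 = 29.397 mm

29.397 mm


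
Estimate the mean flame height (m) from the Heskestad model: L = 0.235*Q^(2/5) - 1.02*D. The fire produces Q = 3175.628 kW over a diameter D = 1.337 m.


Q^(2/5) = 25.161
0.235 * Q^(2/5) = 5.9129
1.02 * D = 1.3637
L = 4.5491 m

4.5491 m


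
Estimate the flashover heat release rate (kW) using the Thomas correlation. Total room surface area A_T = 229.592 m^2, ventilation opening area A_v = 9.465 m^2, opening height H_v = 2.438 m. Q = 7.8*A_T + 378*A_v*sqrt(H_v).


7.8*A_T = 1790.8
sqrt(H_v) = 1.5614
378*A_v*sqrt(H_v) = 5586.4
Q = 1790.8 + 5586.4 = 7377.2 kW

7377.2 kW


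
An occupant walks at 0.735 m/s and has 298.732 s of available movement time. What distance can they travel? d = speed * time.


d = 0.735 * 298.732 = 219.57 m

219.57 m


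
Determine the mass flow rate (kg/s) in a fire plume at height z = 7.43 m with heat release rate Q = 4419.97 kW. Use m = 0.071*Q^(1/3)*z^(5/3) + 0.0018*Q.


Q^(1/3) = 16.411
z^(5/3) = 28.291
First term = 0.071 * 16.411 * 28.291 = 32.964
Second term = 0.0018 * 4419.97 = 7.9559
m = 40.920 kg/s

40.920 kg/s


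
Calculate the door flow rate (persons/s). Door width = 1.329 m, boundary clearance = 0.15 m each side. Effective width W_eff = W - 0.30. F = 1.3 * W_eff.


W_eff = 1.329 - 0.30 = 1.029 m
F = 1.3 * 1.029 = 1.3377 persons/s

1.3377 persons/s


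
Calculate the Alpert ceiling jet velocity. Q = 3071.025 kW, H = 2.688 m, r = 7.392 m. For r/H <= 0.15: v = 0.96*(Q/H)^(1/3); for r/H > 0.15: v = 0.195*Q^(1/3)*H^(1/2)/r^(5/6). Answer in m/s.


r/H = 7.392 / 2.688 = 2.75
r/H > 0.15, so v = 0.195*Q^(1/3)*H^(1/2)/r^(5/6)
Q^(1/3) = 14.535
H^(1/2) = 1.6395
r^(5/6) = 5.2962
v = 0.195 * 14.535 * 1.6395 / 5.2962 = 0.87742 m/s

0.87742 m/s


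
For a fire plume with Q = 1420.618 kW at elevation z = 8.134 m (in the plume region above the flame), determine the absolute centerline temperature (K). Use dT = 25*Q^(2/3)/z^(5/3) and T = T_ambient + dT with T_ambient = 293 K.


Q^(2/3) = 126.37
z^(5/3) = 32.898
dT = 25 * 126.37 / 32.898 = 96.032 K
T = 293 + 96.032 = 389.03 K

389.03 K


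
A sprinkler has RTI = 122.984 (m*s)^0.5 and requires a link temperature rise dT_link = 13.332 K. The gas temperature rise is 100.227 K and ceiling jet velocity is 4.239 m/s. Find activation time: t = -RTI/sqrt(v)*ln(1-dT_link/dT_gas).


dT_link/dT_gas = 0.13302
ln(1 - 0.13302) = -0.14274
t = -122.984 / sqrt(4.239) * -0.14274 = 8.5262 s

8.5262 s


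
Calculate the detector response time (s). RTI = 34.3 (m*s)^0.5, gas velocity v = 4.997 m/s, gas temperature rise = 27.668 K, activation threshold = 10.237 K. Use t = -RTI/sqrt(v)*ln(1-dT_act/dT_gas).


dT_act/dT_gas = 0.36999
ln(1 - 0.36999) = -0.46203
t = -34.3 / sqrt(4.997) * -0.46203 = 7.0893 s

7.0893 s


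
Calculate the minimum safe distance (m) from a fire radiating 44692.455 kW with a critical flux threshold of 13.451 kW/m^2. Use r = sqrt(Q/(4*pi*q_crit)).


4*pi*q_crit = 169.03
Q/(4*pi*q_crit) = 264.41
r = sqrt(264.41) = 16.261 m

16.261 m


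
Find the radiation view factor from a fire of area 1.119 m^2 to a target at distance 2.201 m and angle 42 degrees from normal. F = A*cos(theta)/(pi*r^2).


cos(42 deg) = 0.74314
pi*r^2 = 15.219
F = 1.119 * 0.74314 / 15.219 = 0.054640

0.054640


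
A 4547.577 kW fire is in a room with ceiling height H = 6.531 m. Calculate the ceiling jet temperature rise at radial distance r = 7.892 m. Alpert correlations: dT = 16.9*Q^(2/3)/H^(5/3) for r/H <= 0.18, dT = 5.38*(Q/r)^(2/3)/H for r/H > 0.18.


r/H = 7.892 / 6.531 = 1.2084
r/H > 0.18, so dT = 5.38*(Q/r)^(2/3)/H
Q/r = 576.23
(Q/r)^(2/3) = 69.246
dT = 5.38 * 69.246 / 6.531 = 57.042 K

57.042 K


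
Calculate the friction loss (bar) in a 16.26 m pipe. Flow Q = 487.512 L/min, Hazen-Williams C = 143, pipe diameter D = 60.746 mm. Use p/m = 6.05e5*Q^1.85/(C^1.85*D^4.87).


Q^1.85 = 93923
C^1.85 = 9713.4
D^4.87 = 4.8499e+08
p/m = 0.012062 bar/m
p_total = 0.012062 * 16.26 = 0.19613 bar

0.19613 bar


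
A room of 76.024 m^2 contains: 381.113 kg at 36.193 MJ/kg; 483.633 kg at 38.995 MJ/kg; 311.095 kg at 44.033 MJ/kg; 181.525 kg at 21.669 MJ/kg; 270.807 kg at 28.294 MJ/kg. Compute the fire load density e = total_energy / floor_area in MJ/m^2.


Total energy = 381.113*36.193 + 483.633*38.995 + 311.095*44.033 + 181.525*21.669 + 270.807*28.294
= 13793.62 + 18859.27 + 13698.45 + 3933.465 + 7662.213
= 57947.02 MJ
e = 57947.02 / 76.024 = 762.22 MJ/m^2

762.22 MJ/m^2


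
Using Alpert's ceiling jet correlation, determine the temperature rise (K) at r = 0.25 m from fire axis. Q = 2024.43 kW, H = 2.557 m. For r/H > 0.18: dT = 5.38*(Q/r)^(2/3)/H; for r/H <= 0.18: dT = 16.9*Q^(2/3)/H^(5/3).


r/H = 0.25 / 2.557 = 0.097771
r/H <= 0.18, so dT = 16.9*Q^(2/3)/H^(5/3)
Q^(2/3) = 160.03
H^(5/3) = 4.7814
dT = 16.9 * 160.03 / 4.7814 = 565.64 K

565.64 K


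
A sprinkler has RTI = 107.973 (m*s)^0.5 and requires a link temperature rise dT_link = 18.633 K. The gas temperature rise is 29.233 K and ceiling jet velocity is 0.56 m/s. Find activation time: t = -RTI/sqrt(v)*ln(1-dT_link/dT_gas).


dT_link/dT_gas = 0.63740
ln(1 - 0.63740) = -1.0144
t = -107.973 / sqrt(0.56) * -1.0144 = 146.37 s

146.37 s


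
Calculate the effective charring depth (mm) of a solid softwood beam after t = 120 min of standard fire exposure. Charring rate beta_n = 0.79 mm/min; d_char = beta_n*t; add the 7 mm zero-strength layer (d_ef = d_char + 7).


d_char = 0.79 * 120 = 94.8 mm
d_ef = 94.8 + 1.0*7 = 101.8 mm

101.8 mm


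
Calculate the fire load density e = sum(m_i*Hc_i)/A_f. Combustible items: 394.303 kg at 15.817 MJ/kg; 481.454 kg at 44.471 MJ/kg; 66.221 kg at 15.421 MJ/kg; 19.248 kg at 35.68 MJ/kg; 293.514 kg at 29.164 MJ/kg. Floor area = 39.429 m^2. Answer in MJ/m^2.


Total energy = 394.303*15.817 + 481.454*44.471 + 66.221*15.421 + 19.248*35.68 + 293.514*29.164
= 6236.691 + 21410.74 + 1021.194 + 686.7686 + 8560.042
= 37915.44 MJ
e = 37915.44 / 39.429 = 961.61 MJ/m^2

961.61 MJ/m^2


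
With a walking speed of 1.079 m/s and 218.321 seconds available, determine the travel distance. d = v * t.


d = 1.079 * 218.321 = 235.57 m

235.57 m


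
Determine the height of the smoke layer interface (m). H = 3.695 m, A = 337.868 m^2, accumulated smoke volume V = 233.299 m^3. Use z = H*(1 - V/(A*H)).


V/(A*H) = 0.18688
1 - 0.18688 = 0.81312
z = 3.695 * 0.81312 = 3.0045 m

3.0045 m


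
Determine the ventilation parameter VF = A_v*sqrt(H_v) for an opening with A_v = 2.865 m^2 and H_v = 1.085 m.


sqrt(H_v) = 1.0416
VF = 2.865 * 1.0416 = 2.9843 m^(5/2)

2.9843 m^(5/2)


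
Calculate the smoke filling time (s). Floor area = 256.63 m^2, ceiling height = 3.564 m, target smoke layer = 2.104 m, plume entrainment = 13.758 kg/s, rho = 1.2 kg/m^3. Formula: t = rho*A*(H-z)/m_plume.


H - z = 1.46 m
t = 1.2 * 256.63 * 1.46 / 13.758 = 32.680 s

32.680 s


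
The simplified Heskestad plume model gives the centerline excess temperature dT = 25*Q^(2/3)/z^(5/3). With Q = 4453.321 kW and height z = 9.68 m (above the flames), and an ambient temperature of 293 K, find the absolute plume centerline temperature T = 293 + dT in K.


Q^(2/3) = 270.68
z^(5/3) = 43.967
dT = 25 * 270.68 / 43.967 = 153.91 K
T = 293 + 153.91 = 446.91 K

446.91 K


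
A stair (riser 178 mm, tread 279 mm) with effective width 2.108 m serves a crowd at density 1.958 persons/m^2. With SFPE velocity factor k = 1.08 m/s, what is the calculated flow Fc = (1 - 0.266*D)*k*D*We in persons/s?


1 - 0.266*D = 1 - 0.266*1.958 = 0.47917
Fs = 0.47917 * 1.08 * 1.958 = 1.0133 persons/(s*m)
Fc = 1.0133 * 2.108 = 2.1360 persons/s

2.1360 persons/s


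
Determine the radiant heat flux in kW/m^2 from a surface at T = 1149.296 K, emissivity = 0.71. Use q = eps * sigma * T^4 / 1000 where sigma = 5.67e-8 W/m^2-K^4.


T^4 = 1.7447e+12
q = 0.71 * 5.67e-8 * 1.7447e+12 / 1000 = 70.237 kW/m^2

70.237 kW/m^2


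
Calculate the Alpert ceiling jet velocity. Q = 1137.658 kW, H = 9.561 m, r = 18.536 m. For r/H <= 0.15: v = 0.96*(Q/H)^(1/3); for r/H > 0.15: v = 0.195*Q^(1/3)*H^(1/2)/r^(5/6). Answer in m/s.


r/H = 18.536 / 9.561 = 1.9387
r/H > 0.15, so v = 0.195*Q^(1/3)*H^(1/2)/r^(5/6)
Q^(1/3) = 10.439
H^(1/2) = 3.0921
r^(5/6) = 11.394
v = 0.195 * 10.439 * 3.0921 / 11.394 = 0.55243 m/s

0.55243 m/s


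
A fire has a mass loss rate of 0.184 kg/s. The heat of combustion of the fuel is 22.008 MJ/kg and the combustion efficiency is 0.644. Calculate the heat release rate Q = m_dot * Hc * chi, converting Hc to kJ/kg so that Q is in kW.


Hc = 22.008 MJ/kg = 22.008 * 1000 kJ/kg = 22008 kJ/kg
Q = 0.184 kg/s * 22008 kJ/kg * 0.644 = 2607.9 kW

2607.9 kW


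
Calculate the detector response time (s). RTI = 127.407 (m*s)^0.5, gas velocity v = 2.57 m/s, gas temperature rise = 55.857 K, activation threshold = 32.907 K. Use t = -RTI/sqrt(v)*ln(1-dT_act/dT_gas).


dT_act/dT_gas = 0.58913
ln(1 - 0.58913) = -0.88948
t = -127.407 / sqrt(2.57) * -0.88948 = 70.691 s

70.691 s


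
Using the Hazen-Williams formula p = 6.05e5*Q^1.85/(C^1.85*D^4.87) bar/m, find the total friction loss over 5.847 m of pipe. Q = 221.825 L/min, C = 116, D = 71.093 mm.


Q^1.85 = 21884
C^1.85 = 6595.5
D^4.87 = 1.0433e+09
p/m = 0.0019241 bar/m
p_total = 0.0019241 * 5.847 = 0.011250 bar

0.011250 bar


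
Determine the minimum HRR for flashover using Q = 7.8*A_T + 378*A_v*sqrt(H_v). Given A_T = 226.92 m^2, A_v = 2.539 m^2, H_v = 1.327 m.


7.8*A_T = 1769.976
sqrt(H_v) = 1.1520
378*A_v*sqrt(H_v) = 1105.6
Q = 1769.976 + 1105.6 = 2875.6 kW

2875.6 kW


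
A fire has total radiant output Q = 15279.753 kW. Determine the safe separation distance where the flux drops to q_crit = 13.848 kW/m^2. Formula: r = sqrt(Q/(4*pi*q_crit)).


4*pi*q_crit = 174.02
Q/(4*pi*q_crit) = 87.805
r = sqrt(87.805) = 9.3704 m

9.3704 m


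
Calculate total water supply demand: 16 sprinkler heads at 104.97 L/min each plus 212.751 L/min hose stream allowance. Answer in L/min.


Sprinkler demand = 16 * 104.97 = 1679.52 L/min
Total = 1679.52 + 212.751 = 1892.271 L/min

1892.271 L/min


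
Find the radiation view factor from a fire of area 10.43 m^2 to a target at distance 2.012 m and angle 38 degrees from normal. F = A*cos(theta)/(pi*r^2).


cos(38 deg) = 0.78801
pi*r^2 = 12.718
F = 10.43 * 0.78801 / 12.718 = 0.64626

0.64626


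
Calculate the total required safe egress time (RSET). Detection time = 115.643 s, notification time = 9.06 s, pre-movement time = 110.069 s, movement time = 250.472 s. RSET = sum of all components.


Total = 115.643 + 9.06 + 110.069 + 250.472 = 485.244 s

485.244 s


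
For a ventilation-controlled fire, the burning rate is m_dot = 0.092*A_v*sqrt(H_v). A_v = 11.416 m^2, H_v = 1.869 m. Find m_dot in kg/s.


sqrt(H_v) = 1.3671
m_dot = 0.092 * 11.416 * 1.3671 = 1.4358 kg/s

1.4358 kg/s


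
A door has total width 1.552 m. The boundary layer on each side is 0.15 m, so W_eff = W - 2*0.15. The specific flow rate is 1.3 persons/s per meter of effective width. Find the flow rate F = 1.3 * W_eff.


W_eff = 1.552 - 0.30 = 1.252 m
F = 1.3 * 1.252 = 1.6276 persons/s

1.6276 persons/s


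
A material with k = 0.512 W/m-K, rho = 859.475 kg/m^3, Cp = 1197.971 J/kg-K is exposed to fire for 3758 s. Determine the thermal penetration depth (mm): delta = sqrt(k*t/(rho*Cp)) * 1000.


alpha = 0.512 / (859.475 * 1197.971) = 4.9727e-07 m^2/s
alpha * t = 0.0018687
delta = sqrt(0.0018687) * 1000 = 43.229 mm

43.229 mm


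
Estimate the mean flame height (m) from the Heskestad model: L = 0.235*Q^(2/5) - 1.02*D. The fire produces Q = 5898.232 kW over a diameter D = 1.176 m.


Q^(2/5) = 32.232
0.235 * Q^(2/5) = 7.5745
1.02 * D = 1.1995
L = 6.3750 m

6.3750 m


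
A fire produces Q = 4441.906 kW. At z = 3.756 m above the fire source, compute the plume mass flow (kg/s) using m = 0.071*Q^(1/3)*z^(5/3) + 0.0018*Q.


Q^(1/3) = 16.438
z^(5/3) = 9.0756
First term = 0.071 * 16.438 * 9.0756 = 10.592
Second term = 0.0018 * 4441.906 = 7.9954
m = 18.588 kg/s

18.588 kg/s


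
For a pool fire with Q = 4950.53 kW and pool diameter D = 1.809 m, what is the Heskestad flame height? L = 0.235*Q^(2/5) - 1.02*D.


Q^(2/5) = 30.051
0.235 * Q^(2/5) = 7.0620
1.02 * D = 1.8452
L = 5.2168 m

5.2168 m


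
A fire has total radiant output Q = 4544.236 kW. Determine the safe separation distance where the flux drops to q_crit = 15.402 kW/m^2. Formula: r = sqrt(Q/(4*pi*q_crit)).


4*pi*q_crit = 193.55
Q/(4*pi*q_crit) = 23.479
r = sqrt(23.479) = 4.8455 m

4.8455 m


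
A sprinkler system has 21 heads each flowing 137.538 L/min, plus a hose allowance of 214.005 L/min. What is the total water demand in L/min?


Sprinkler demand = 21 * 137.538 = 2888.298 L/min
Total = 2888.298 + 214.005 = 3102.303 L/min

3102.303 L/min


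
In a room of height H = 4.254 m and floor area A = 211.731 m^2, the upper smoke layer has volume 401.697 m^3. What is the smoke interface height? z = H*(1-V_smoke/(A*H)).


V/(A*H) = 0.44598
1 - 0.44598 = 0.55402
z = 4.254 * 0.55402 = 2.3568 m

2.3568 m


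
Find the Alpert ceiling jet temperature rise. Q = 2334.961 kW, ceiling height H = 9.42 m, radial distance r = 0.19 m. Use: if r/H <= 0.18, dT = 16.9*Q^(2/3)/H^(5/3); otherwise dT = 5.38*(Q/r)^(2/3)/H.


r/H = 0.19 / 9.42 = 0.020170
r/H <= 0.18, so dT = 16.9*Q^(2/3)/H^(5/3)
Q^(2/3) = 176.00
H^(5/3) = 42.016
dT = 16.9 * 176.00 / 42.016 = 70.793 K

70.793 K


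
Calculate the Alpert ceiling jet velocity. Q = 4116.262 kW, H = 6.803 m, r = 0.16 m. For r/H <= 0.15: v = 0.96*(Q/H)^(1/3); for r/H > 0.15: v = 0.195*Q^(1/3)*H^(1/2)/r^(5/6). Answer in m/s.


r/H = 0.16 / 6.803 = 0.023519
r/H <= 0.15, so v = 0.96*(Q/H)^(1/3)
Q/H = 605.07
(Q/H)^(1/3) = 8.4580
v = 0.96 * 8.4580 = 8.1197 m/s

8.1197 m/s


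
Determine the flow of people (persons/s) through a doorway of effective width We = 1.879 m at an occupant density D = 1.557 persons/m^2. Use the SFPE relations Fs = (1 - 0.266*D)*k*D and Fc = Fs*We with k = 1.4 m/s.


1 - 0.266*D = 1 - 0.266*1.557 = 0.58584
Fs = 0.58584 * 1.4 * 1.557 = 1.2770 persons/(s*m)
Fc = 1.2770 * 1.879 = 2.3995 persons/s

2.3995 persons/s


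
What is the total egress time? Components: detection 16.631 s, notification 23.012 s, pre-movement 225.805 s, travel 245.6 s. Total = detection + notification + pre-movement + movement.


Total = 16.631 + 23.012 + 225.805 + 245.6 = 511.048 s

511.048 s


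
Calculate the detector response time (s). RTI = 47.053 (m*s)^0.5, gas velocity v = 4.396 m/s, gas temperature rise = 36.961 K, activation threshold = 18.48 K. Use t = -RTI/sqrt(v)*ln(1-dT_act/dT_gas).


dT_act/dT_gas = 0.49999
ln(1 - 0.49999) = -0.69312
t = -47.053 / sqrt(4.396) * -0.69312 = 15.555 s

15.555 s


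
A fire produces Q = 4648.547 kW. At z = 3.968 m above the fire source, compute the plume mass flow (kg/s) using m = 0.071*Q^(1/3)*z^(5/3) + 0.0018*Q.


Q^(1/3) = 16.689
z^(5/3) = 9.9453
First term = 0.071 * 16.689 * 9.9453 = 11.785
Second term = 0.0018 * 4648.547 = 8.3674
m = 20.152 kg/s

20.152 kg/s


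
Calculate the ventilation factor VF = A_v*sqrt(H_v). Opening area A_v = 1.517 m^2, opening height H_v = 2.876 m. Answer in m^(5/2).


sqrt(H_v) = 1.6959
VF = 1.517 * 1.6959 = 2.5726 m^(5/2)

2.5726 m^(5/2)


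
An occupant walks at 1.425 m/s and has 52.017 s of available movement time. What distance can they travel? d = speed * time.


d = 1.425 * 52.017 = 74.124 m

74.124 m


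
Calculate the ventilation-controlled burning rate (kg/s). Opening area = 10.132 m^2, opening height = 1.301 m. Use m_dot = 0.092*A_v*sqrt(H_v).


sqrt(H_v) = 1.1406
m_dot = 0.092 * 10.132 * 1.1406 = 1.0632 kg/s

1.0632 kg/s


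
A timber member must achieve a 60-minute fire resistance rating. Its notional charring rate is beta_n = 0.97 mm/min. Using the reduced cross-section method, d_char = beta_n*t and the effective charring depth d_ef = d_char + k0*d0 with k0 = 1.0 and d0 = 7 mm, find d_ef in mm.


d_char = 0.97 * 60 = 58.2 mm
d_ef = 58.2 + 1.0*7 = 65.2 mm

65.2 mm


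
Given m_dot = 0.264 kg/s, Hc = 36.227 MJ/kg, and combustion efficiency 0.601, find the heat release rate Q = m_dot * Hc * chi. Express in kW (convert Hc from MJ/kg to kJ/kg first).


Hc = 36.227 MJ/kg = 36.227 * 1000 kJ/kg = 36227 kJ/kg
Q = 0.264 kg/s * 36227 kJ/kg * 0.601 = 5747.9 kW

5747.9 kW


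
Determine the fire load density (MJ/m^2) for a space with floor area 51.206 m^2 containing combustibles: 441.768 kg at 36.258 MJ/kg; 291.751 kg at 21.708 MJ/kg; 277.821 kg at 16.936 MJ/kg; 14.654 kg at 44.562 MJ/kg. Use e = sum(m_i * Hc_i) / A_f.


Total energy = 441.768*36.258 + 291.751*21.708 + 277.821*16.936 + 14.654*44.562
= 16017.62 + 6333.331 + 4705.176 + 653.0115
= 27709.14 MJ
e = 27709.14 / 51.206 = 541.13 MJ/m^2

541.13 MJ/m^2


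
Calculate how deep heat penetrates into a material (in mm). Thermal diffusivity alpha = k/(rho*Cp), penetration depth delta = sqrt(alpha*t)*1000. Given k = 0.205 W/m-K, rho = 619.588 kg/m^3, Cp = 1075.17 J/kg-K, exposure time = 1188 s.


alpha = 0.205 / (619.588 * 1075.17) = 3.0773e-07 m^2/s
alpha * t = 0.00036559
delta = sqrt(0.00036559) * 1000 = 19.120 mm

19.120 mm


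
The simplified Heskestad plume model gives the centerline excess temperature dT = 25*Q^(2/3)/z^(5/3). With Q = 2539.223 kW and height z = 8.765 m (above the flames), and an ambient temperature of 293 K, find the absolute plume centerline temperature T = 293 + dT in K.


Q^(2/3) = 186.12
z^(5/3) = 37.261
dT = 25 * 186.12 / 37.261 = 124.88 K
T = 293 + 124.88 = 417.88 K

417.88 K


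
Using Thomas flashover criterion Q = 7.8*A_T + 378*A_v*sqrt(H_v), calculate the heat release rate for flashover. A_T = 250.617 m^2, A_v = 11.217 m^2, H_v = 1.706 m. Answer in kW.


7.8*A_T = 1954.8
sqrt(H_v) = 1.3061
378*A_v*sqrt(H_v) = 5538.1
Q = 1954.8 + 5538.1 = 7492.9 kW

7492.9 kW


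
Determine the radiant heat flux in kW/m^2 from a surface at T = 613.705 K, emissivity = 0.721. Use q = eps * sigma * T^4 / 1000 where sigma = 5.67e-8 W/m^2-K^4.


T^4 = 1.4185e+11
q = 0.721 * 5.67e-8 * 1.4185e+11 / 1000 = 5.7991 kW/m^2

5.7991 kW/m^2


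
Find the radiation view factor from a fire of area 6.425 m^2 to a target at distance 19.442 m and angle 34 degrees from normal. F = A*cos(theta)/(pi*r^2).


cos(34 deg) = 0.82904
pi*r^2 = 1187.5
F = 6.425 * 0.82904 / 1187.5 = 0.0044855

0.0044855


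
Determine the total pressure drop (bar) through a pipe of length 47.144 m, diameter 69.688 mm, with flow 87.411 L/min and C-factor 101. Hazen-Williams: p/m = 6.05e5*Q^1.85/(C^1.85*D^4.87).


Q^1.85 = 3907.5
C^1.85 = 5105.0
D^4.87 = 9.4663e+08
p/m = 0.00048919 bar/m
p_total = 0.00048919 * 47.144 = 0.023062 bar

0.023062 bar


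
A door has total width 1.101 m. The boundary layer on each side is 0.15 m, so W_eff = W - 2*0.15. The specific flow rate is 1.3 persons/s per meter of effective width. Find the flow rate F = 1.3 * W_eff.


W_eff = 1.101 - 0.30 = 0.801 m
F = 1.3 * 0.801 = 1.0413 persons/s

1.0413 persons/s


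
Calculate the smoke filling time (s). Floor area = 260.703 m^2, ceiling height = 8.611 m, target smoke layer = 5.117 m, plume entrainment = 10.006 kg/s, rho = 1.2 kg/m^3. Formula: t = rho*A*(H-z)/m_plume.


H - z = 3.494 m
t = 1.2 * 260.703 * 3.494 / 10.006 = 109.24 s

109.24 s


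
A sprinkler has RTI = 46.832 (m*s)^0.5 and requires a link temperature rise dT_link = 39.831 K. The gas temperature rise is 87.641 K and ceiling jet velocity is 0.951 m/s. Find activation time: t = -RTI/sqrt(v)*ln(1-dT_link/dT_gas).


dT_link/dT_gas = 0.45448
ln(1 - 0.45448) = -0.60601
t = -46.832 / sqrt(0.951) * -0.60601 = 29.103 s

29.103 s


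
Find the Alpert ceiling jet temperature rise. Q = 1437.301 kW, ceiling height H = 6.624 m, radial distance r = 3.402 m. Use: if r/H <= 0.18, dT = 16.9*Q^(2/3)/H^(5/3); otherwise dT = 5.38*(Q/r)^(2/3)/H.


r/H = 3.402 / 6.624 = 0.51359
r/H > 0.18, so dT = 5.38*(Q/r)^(2/3)/H
Q/r = 422.49
(Q/r)^(2/3) = 56.304
dT = 5.38 * 56.304 / 6.624 = 45.730 K

45.730 K


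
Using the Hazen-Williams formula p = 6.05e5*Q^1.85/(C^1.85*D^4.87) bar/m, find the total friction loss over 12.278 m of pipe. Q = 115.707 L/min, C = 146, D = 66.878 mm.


Q^1.85 = 6564.7
C^1.85 = 10094
D^4.87 = 7.7469e+08
p/m = 0.00050791 bar/m
p_total = 0.00050791 * 12.278 = 0.0062361 bar

0.0062361 bar


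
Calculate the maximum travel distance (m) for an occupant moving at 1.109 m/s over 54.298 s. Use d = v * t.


d = 1.109 * 54.298 = 60.216 m

60.216 m


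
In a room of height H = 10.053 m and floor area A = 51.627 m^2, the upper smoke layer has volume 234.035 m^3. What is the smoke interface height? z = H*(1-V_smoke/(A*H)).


V/(A*H) = 0.45093
1 - 0.45093 = 0.54907
z = 10.053 * 0.54907 = 5.5198 m

5.5198 m


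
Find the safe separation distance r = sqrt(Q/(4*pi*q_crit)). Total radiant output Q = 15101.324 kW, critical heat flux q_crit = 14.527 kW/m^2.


4*pi*q_crit = 182.55
Q/(4*pi*q_crit) = 82.724
r = sqrt(82.724) = 9.0952 m

9.0952 m


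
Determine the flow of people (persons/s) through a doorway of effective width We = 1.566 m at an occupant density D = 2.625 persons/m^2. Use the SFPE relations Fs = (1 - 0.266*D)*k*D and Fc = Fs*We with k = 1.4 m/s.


1 - 0.266*D = 1 - 0.266*2.625 = 0.30175
Fs = 0.30175 * 1.4 * 2.625 = 1.1089 persons/(s*m)
Fc = 1.1089 * 1.566 = 1.7366 persons/s

1.7366 persons/s


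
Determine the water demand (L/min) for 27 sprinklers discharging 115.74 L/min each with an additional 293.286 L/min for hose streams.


Sprinkler demand = 27 * 115.74 = 3124.98 L/min
Total = 3124.98 + 293.286 = 3418.266 L/min

3418.266 L/min


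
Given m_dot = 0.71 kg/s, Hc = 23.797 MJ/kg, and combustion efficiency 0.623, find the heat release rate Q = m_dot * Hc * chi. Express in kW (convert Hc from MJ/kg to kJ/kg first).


Hc = 23.797 MJ/kg = 23.797 * 1000 kJ/kg = 23797 kJ/kg
Q = 0.71 kg/s * 23797 kJ/kg * 0.623 = 10526 kW

10526 kW


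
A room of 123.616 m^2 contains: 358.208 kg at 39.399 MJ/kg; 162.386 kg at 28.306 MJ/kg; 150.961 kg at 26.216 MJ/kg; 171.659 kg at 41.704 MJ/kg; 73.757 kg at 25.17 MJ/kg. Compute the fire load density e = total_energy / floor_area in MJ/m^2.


Total energy = 358.208*39.399 + 162.386*28.306 + 150.961*26.216 + 171.659*41.704 + 73.757*25.17
= 14113.04 + 4596.498 + 3957.594 + 7158.867 + 1856.464
= 31682.46 MJ
e = 31682.46 / 123.616 = 256.30 MJ/m^2

256.30 MJ/m^2


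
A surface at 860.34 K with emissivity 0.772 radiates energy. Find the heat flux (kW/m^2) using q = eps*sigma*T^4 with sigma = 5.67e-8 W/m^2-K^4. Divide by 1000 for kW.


T^4 = 5.4787e+11
q = 0.772 * 5.67e-8 * 5.4787e+11 / 1000 = 23.982 kW/m^2

23.982 kW/m^2


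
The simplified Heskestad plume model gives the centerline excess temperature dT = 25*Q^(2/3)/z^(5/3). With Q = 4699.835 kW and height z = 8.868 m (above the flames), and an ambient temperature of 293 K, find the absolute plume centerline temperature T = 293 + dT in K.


Q^(2/3) = 280.58
z^(5/3) = 37.994
dT = 25 * 280.58 / 37.994 = 184.62 K
T = 293 + 184.62 = 477.62 K

477.62 K


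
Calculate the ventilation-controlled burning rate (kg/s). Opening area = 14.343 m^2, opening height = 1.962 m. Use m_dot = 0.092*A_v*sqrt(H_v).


sqrt(H_v) = 1.4007
m_dot = 0.092 * 14.343 * 1.4007 = 1.8483 kg/s

1.8483 kg/s


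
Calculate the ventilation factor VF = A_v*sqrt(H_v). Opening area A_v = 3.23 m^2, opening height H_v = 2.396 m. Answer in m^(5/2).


sqrt(H_v) = 1.5479
VF = 3.23 * 1.5479 = 4.9997 m^(5/2)

4.9997 m^(5/2)


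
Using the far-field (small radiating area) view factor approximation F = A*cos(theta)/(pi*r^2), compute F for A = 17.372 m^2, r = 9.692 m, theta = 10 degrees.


cos(10 deg) = 0.98481
pi*r^2 = 295.11
F = 17.372 * 0.98481 / 295.11 = 0.057973

0.057973


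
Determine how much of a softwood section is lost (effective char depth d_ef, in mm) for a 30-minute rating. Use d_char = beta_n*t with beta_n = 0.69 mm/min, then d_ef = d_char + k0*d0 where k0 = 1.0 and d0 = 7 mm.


d_char = 0.69 * 30 = 20.7 mm
d_ef = 20.7 + 1.0*7 = 27.7 mm

27.7 mm


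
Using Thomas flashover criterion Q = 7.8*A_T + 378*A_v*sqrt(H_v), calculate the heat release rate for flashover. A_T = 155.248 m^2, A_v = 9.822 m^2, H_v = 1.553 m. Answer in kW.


7.8*A_T = 1210.9
sqrt(H_v) = 1.2462
378*A_v*sqrt(H_v) = 4626.8
Q = 1210.9 + 4626.8 = 5837.7 kW

5837.7 kW


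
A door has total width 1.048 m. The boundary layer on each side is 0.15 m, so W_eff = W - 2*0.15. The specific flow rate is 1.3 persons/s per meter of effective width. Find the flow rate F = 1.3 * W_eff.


W_eff = 1.048 - 0.30 = 0.748 m
F = 1.3 * 0.748 = 0.97240 persons/s

0.97240 persons/s


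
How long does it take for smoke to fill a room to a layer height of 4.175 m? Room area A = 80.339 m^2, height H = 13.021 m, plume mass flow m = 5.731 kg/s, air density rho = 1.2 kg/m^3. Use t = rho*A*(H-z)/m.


H - z = 8.846 m
t = 1.2 * 80.339 * 8.846 / 5.731 = 148.81 s

148.81 s


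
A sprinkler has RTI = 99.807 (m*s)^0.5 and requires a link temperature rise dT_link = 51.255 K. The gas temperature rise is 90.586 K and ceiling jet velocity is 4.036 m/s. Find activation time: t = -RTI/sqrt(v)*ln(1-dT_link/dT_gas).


dT_link/dT_gas = 0.56582
ln(1 - 0.56582) = -0.83429
t = -99.807 / sqrt(4.036) * -0.83429 = 41.448 s

41.448 s


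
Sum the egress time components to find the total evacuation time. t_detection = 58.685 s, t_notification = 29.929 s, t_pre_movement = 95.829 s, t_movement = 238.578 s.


Total = 58.685 + 29.929 + 95.829 + 238.578 = 423.021 s

423.021 s


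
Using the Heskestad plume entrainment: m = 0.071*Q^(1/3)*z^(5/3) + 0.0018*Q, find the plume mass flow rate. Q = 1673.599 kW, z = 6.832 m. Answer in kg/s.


Q^(1/3) = 11.873
z^(5/3) = 24.599
First term = 0.071 * 11.873 * 24.599 = 20.736
Second term = 0.0018 * 1673.599 = 3.0125
m = 23.748 kg/s

23.748 kg/s


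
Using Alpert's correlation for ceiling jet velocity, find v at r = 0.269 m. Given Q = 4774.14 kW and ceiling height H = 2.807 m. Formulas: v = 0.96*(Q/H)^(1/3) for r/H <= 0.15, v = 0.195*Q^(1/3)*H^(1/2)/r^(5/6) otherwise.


r/H = 0.269 / 2.807 = 0.095832
r/H <= 0.15, so v = 0.96*(Q/H)^(1/3)
Q/H = 1700.8
(Q/H)^(1/3) = 11.937
v = 0.96 * 11.937 = 11.459 m/s

11.459 m/s


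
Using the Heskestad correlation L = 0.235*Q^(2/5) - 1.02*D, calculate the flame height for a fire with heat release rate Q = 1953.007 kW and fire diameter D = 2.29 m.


Q^(2/5) = 20.715
0.235 * Q^(2/5) = 4.8680
1.02 * D = 2.3358
L = 2.5322 m

2.5322 m


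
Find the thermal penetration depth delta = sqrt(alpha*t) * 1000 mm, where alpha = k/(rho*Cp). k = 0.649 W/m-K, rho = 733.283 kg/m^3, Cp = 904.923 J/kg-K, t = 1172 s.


alpha = 0.649 / (733.283 * 904.923) = 9.7805e-07 m^2/s
alpha * t = 0.0011463
delta = sqrt(0.0011463) * 1000 = 33.857 mm

33.857 mm


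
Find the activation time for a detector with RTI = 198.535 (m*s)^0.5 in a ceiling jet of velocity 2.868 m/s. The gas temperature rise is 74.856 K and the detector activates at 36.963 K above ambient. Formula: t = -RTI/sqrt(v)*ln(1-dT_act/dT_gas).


dT_act/dT_gas = 0.49379
ln(1 - 0.49379) = -0.68080
t = -198.535 / sqrt(2.868) * -0.68080 = 79.812 s

79.812 s


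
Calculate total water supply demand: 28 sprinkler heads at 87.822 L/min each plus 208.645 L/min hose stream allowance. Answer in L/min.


Sprinkler demand = 28 * 87.822 = 2459.016 L/min
Total = 2459.016 + 208.645 = 2667.661 L/min

2667.661 L/min


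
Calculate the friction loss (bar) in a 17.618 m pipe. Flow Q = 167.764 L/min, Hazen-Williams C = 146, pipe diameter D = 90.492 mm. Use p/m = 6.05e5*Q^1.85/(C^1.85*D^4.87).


Q^1.85 = 13052
C^1.85 = 10094
D^4.87 = 3.3782e+09
p/m = 0.00023158 bar/m
p_total = 0.00023158 * 17.618 = 0.0040800 bar

0.0040800 bar


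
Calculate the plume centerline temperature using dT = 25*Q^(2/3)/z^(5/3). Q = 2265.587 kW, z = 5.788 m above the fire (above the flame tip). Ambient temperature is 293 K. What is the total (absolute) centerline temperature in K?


Q^(2/3) = 172.50
z^(5/3) = 18.659
dT = 25 * 172.50 / 18.659 = 231.12 K
T = 293 + 231.12 = 524.12 K

524.12 K


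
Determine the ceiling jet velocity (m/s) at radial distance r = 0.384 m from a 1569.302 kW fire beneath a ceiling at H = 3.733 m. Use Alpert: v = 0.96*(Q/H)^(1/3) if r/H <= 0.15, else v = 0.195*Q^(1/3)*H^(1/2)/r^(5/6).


r/H = 0.384 / 3.733 = 0.10287
r/H <= 0.15, so v = 0.96*(Q/H)^(1/3)
Q/H = 420.39
(Q/H)^(1/3) = 7.4912
v = 0.96 * 7.4912 = 7.1915 m/s

7.1915 m/s


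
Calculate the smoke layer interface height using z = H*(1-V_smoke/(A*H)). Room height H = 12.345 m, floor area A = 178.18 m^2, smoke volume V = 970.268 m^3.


V/(A*H) = 0.44110
1 - 0.44110 = 0.55890
z = 12.345 * 0.55890 = 6.8996 m

6.8996 m


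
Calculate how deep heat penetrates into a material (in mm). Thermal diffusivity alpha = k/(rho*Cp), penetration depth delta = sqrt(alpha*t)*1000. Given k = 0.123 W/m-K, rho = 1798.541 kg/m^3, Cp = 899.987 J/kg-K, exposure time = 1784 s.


alpha = 0.123 / (1798.541 * 899.987) = 7.5989e-08 m^2/s
alpha * t = 0.00013556
delta = sqrt(0.00013556) * 1000 = 11.643 mm

11.643 mm


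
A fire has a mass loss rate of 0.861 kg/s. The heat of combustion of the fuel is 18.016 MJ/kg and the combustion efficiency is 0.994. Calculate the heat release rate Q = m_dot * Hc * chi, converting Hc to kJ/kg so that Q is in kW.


Hc = 18.016 MJ/kg = 18.016 * 1000 kJ/kg = 18016 kJ/kg
Q = 0.861 kg/s * 18016 kJ/kg * 0.994 = 15419 kW

15419 kW


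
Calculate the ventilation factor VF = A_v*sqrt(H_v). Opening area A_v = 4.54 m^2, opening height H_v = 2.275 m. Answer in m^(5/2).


sqrt(H_v) = 1.5083
VF = 4.54 * 1.5083 = 6.8477 m^(5/2)

6.8477 m^(5/2)


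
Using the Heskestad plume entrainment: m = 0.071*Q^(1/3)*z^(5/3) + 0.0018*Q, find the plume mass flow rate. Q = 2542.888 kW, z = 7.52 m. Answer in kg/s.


Q^(1/3) = 13.649
z^(5/3) = 28.864
First term = 0.071 * 13.649 * 28.864 = 27.972
Second term = 0.0018 * 2542.888 = 4.5772
m = 32.550 kg/s

32.550 kg/s


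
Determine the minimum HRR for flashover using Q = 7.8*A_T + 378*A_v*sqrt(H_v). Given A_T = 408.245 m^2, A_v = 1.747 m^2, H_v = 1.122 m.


7.8*A_T = 3184.311
sqrt(H_v) = 1.0592
378*A_v*sqrt(H_v) = 699.49
Q = 3184.311 + 699.49 = 3883.8 kW

3883.8 kW


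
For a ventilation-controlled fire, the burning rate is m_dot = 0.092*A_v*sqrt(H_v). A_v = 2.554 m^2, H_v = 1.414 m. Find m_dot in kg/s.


sqrt(H_v) = 1.1891
m_dot = 0.092 * 2.554 * 1.1891 = 0.27940 kg/s

0.27940 kg/s


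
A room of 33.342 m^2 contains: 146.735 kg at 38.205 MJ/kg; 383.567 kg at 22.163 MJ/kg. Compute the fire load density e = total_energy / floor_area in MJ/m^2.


Total energy = 146.735*38.205 + 383.567*22.163
= 5606.011 + 8500.995
= 14107.01 MJ
e = 14107.01 / 33.342 = 423.10 MJ/m^2

423.10 MJ/m^2


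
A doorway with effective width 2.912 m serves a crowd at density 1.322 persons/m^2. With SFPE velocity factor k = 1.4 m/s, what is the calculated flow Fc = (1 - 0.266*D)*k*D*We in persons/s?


1 - 0.266*D = 1 - 0.266*1.322 = 0.64835
Fs = 0.64835 * 1.4 * 1.322 = 1.2000 persons/(s*m)
Fc = 1.2000 * 2.912 = 3.4943 persons/s

3.4943 persons/s


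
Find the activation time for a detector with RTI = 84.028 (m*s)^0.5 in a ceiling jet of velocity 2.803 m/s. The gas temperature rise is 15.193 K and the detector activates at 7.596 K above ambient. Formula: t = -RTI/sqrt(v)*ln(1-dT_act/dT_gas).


dT_act/dT_gas = 0.49997
ln(1 - 0.49997) = -0.69308
t = -84.028 / sqrt(2.803) * -0.69308 = 34.785 s

34.785 s


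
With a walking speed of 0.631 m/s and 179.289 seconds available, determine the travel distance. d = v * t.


d = 0.631 * 179.289 = 113.13 m

113.13 m


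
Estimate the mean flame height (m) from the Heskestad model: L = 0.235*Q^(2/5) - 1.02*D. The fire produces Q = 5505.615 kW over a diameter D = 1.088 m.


Q^(2/5) = 31.356
0.235 * Q^(2/5) = 7.3687
1.02 * D = 1.1098
L = 6.2589 m

6.2589 m


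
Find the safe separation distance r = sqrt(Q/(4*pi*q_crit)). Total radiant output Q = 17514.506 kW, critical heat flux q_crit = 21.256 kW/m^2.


4*pi*q_crit = 267.11
Q/(4*pi*q_crit) = 65.570
r = sqrt(65.570) = 8.0975 m

8.0975 m


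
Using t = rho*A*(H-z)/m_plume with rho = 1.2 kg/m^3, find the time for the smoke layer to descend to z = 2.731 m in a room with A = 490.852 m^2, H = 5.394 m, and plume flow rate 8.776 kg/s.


H - z = 2.663 m
t = 1.2 * 490.852 * 2.663 / 8.776 = 178.73 s

178.73 s


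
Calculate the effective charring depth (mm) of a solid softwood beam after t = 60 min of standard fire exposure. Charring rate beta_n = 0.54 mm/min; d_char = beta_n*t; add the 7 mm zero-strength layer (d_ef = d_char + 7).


d_char = 0.54 * 60 = 32.4 mm
d_ef = 32.4 + 1.0*7 = 39.4 mm

39.4 mm


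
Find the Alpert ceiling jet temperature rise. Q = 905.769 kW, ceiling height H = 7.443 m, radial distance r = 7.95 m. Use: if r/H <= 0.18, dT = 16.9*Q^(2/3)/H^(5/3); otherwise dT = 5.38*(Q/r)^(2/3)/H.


r/H = 7.95 / 7.443 = 1.0681
r/H > 0.18, so dT = 5.38*(Q/r)^(2/3)/H
Q/r = 113.93
(Q/r)^(2/3) = 23.502
dT = 5.38 * 23.502 / 7.443 = 16.988 K

16.988 K


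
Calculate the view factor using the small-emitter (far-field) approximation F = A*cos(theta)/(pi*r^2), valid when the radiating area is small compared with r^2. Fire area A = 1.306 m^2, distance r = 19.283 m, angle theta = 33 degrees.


cos(33 deg) = 0.83867
pi*r^2 = 1168.2
F = 1.306 * 0.83867 / 1168.2 = 0.00093764

0.00093764


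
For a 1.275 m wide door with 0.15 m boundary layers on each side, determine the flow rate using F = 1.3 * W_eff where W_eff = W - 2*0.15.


W_eff = 1.275 - 0.30 = 0.975 m
F = 1.3 * 0.975 = 1.2675 persons/s

1.2675 persons/s


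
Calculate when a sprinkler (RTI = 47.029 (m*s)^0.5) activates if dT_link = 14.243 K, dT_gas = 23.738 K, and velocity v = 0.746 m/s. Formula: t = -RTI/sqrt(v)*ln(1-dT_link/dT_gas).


dT_link/dT_gas = 0.60001
ln(1 - 0.60001) = -0.91631
t = -47.029 / sqrt(0.746) * -0.91631 = 49.893 s

49.893 s


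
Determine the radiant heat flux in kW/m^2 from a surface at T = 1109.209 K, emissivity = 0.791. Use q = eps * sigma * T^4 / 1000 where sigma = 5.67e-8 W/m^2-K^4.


T^4 = 1.5137e+12
q = 0.791 * 5.67e-8 * 1.5137e+12 / 1000 = 67.891 kW/m^2

67.891 kW/m^2


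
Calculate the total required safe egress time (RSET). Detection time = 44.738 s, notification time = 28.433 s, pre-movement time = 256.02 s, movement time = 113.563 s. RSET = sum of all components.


Total = 44.738 + 28.433 + 256.02 + 113.563 = 442.754 s

442.754 s


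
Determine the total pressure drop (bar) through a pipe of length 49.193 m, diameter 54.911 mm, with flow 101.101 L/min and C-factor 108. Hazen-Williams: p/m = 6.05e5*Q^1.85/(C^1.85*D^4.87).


Q^1.85 = 5114.4
C^1.85 = 5778.8
D^4.87 = 2.9658e+08
p/m = 0.0018054 bar/m
p_total = 0.0018054 * 49.193 = 0.088814 bar

0.088814 bar


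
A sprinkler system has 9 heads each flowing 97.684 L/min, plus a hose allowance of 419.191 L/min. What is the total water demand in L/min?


Sprinkler demand = 9 * 97.684 = 879.156 L/min
Total = 879.156 + 419.191 = 1298.347 L/min

1298.347 L/min


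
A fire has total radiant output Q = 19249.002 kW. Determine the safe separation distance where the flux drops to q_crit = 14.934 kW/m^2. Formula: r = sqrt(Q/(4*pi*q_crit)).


4*pi*q_crit = 187.67
Q/(4*pi*q_crit) = 102.57
r = sqrt(102.57) = 10.128 m

10.128 m
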